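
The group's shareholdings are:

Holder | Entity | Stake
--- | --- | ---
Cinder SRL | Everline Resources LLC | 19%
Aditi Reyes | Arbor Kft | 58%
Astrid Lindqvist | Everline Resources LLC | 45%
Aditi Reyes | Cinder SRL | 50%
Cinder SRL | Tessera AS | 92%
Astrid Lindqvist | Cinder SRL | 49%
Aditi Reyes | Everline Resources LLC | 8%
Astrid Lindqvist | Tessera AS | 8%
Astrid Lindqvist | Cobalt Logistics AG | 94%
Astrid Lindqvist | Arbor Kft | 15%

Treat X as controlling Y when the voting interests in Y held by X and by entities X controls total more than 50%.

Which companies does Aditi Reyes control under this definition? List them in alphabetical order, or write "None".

Arbor Kft

Aditi holds 58% of Arbor, so Aditi controls Arbor.
No other company's threshold is met.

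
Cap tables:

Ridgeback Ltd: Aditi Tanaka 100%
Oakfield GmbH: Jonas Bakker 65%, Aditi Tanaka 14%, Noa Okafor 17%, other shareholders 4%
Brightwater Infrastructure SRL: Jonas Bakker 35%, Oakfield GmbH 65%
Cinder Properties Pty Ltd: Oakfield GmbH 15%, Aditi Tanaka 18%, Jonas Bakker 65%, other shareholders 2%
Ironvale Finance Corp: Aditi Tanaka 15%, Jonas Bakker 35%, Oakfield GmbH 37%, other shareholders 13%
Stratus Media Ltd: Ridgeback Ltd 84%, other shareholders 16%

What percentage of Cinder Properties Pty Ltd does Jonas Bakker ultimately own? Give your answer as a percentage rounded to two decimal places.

Jonas reaches Cinder along 2 paths.
Via Oakfield: 65% × 15% = 9.75%.
Direct stake: 65% = 65%.
Total: 9.75% + 65% = 74.75%.

74.75%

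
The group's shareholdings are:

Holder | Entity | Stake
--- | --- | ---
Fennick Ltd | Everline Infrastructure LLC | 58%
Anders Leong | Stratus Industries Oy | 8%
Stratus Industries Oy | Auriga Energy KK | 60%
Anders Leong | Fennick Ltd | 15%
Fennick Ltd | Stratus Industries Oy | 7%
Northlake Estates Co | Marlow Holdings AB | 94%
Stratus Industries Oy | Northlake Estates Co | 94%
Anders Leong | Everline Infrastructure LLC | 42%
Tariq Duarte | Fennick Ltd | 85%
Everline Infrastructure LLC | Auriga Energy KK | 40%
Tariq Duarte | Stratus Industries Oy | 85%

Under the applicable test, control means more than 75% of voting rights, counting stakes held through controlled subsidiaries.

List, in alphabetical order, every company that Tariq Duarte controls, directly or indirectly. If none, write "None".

Tariq holds 85% of Fennick, so Tariq controls Fennick.
Fennick and Tariq together hold 7% + 85% = 92% of Stratus, so Tariq controls Stratus.
Stratus holds 94% of Northlake, so Tariq controls Northlake.
Northlake holds 94% of Marlow, so Tariq controls Marlow.
No other company's threshold is met.

Fennick Ltd, Marlow Holdings AB, Northlake Estates Co, Stratus Industries Oy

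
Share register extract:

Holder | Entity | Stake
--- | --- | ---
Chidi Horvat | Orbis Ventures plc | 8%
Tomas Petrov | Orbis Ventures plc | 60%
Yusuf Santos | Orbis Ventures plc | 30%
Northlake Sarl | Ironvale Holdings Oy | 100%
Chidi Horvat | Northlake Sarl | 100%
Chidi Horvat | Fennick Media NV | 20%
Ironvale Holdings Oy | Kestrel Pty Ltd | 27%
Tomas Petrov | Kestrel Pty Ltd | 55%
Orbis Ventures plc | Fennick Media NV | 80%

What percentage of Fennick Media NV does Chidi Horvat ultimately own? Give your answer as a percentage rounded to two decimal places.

Chidi reaches Fennick along 2 paths.
Via Orbis: 8% × 80% = 6.4%.
Direct stake: 20% = 20%.
Total: 6.4% + 20% = 26.4%.
Rounded: 26.40%.

26.40%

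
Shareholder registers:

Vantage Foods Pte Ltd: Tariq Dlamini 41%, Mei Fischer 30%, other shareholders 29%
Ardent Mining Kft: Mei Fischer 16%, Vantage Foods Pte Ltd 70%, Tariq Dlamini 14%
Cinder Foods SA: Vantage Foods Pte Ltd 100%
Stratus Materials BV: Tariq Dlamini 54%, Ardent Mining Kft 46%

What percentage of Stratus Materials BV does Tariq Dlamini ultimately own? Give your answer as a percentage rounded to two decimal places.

73.64%

Tariq reaches Stratus along 3 paths.
Direct stake: 54% = 54%.
Via Vantage → Ardent: 41% × 70% × 46% = 13.202%.
Via Ardent: 14% × 46% = 6.44%.
Total: 54% + 13.202% + 6.44% = 73.642%.
Rounded: 73.64%.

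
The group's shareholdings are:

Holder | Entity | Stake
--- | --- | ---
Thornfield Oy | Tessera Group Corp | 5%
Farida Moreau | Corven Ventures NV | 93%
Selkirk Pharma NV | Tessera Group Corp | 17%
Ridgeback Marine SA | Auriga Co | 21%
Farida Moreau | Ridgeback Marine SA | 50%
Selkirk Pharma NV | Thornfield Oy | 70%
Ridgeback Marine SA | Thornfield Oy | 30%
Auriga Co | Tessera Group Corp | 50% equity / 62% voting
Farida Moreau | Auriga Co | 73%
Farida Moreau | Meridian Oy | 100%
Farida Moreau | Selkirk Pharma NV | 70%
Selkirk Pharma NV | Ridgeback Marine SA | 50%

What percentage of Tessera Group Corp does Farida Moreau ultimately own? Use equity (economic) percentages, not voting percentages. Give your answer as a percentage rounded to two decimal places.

61.05%

Farida reaches Tessera along 7 paths.
Via Selkirk: 70% × 17% = 11.9%.
Via Selkirk → Thornfield: 70% × 70% × 5% = 2.45%.
Via Ridgeback → Thornfield: 50% × 30% × 5% = 0.75%.
Via Selkirk → Ridgeback → Thornfield: 70% × 50% × 30% × 5% = 0.525%.
Via Auriga: 73% × 50% = 36.5%.
Via Ridgeback → Auriga: 50% × 21% × 50% = 5.25%.
Via Selkirk → Ridgeback → Auriga: 70% × 50% × 21% × 50% = 3.675%.
Total: 11.9% + 2.45% + 0.75% + 0.525% + 36.5% + 5.25% + 3.675% = 61.05%.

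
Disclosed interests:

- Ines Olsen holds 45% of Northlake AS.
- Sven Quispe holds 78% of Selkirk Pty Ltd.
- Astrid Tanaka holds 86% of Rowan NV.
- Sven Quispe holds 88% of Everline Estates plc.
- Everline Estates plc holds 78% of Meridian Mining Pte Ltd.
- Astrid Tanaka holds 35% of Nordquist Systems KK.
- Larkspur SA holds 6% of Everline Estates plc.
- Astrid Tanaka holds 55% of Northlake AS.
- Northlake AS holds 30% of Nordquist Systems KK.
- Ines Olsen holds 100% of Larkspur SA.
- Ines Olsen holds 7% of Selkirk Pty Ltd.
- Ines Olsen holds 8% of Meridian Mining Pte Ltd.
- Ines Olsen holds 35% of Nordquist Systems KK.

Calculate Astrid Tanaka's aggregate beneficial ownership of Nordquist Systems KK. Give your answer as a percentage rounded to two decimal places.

Astrid reaches Nordquist along 2 paths.
Direct stake: 35% = 35%.
Via Northlake: 55% × 30% = 16.5%.
Total: 35% + 16.5% = 51.5%.
Rounded: 51.50%.

51.50%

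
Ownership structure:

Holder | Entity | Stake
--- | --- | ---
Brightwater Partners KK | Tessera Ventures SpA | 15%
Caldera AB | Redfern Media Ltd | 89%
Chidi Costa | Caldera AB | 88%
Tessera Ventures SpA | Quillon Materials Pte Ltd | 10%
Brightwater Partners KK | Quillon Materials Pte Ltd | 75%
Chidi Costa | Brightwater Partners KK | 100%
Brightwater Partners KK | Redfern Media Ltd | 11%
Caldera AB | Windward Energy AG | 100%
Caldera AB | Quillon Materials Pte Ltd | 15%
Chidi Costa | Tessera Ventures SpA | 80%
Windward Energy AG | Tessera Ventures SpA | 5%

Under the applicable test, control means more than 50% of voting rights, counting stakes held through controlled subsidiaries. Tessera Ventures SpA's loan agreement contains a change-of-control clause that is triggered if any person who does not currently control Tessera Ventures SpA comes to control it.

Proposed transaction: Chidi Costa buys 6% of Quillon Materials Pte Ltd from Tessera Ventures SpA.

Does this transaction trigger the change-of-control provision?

The purchase adds only to Chidi's holdings (Tessera's stake shrinks), so Chidi is the only person who could newly come to control Tessera.
Chidi holds 88% of Caldera, so Chidi controls Caldera.
Caldera holds 100% of Windward, so Chidi controls Windward.
Chidi holds 100% of Brightwater, so Chidi controls Brightwater.
Chidi and Brightwater and Windward together hold 80% + 15% + 5% = 100% of Tessera, so Chidi controls Tessera.
So Chidi already controls Tessera before the transaction.
After the purchase, Chidi holds 6% of Quillon directly, and Tessera's stake falls to 4%.
Chidi controlled Tessera already, so this is not a new person acquiring control; every other person's position is unchanged or reduced.
No new person acquires control, so the clause is not triggered.

No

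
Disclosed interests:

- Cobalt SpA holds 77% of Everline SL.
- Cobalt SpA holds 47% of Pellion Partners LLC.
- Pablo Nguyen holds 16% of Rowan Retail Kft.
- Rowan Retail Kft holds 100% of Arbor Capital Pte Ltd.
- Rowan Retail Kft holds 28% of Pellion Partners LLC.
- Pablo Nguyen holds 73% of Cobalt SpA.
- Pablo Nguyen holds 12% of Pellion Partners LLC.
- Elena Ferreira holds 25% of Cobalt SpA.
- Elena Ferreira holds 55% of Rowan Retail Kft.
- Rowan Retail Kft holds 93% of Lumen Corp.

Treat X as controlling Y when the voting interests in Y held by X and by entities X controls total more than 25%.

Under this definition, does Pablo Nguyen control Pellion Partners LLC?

Yes

Pablo holds 73% of Cobalt, so Pablo controls Cobalt.
Cobalt and Pablo together hold 47% + 12% = 59% of Pellion, so Pablo controls Pellion.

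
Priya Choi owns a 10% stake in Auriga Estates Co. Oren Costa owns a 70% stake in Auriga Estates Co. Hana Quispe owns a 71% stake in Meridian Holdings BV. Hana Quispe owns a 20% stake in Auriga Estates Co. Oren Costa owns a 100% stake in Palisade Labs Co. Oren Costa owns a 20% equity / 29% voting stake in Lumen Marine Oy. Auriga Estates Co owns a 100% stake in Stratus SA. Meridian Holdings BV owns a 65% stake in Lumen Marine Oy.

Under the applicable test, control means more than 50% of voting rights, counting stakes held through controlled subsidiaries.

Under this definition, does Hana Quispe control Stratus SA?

Hana holds 71% of Meridian, so Hana controls Meridian.
Meridian holds 65% of Lumen, so Hana controls Lumen.
Neither Hana nor any entity Hana controls holds any voting interest in Stratus.
So Hana does not control Stratus.

No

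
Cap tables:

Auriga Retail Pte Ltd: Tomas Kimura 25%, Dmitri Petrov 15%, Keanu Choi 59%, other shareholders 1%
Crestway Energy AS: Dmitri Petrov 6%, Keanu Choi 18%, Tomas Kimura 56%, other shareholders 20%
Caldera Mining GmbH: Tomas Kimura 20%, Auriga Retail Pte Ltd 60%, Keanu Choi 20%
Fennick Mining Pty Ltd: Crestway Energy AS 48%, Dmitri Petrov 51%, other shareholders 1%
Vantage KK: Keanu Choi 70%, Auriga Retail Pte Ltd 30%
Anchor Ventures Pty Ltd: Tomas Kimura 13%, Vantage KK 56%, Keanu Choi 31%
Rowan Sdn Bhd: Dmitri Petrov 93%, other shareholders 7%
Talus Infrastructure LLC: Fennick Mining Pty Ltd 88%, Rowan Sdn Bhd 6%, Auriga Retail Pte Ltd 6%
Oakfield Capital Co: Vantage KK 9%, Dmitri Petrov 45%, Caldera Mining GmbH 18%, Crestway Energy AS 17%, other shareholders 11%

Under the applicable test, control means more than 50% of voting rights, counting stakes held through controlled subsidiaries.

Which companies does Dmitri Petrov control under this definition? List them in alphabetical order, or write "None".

Dmitri holds 51% of Fennick, so Dmitri controls Fennick.
Dmitri holds 93% of Rowan, so Dmitri controls Rowan.
Fennick and Rowan together hold 88% + 6% = 94% of Talus, so Dmitri controls Talus.
No other company's threshold is met.

Fennick Mining Pty Ltd, Rowan Sdn Bhd, Talus Infrastructure LLC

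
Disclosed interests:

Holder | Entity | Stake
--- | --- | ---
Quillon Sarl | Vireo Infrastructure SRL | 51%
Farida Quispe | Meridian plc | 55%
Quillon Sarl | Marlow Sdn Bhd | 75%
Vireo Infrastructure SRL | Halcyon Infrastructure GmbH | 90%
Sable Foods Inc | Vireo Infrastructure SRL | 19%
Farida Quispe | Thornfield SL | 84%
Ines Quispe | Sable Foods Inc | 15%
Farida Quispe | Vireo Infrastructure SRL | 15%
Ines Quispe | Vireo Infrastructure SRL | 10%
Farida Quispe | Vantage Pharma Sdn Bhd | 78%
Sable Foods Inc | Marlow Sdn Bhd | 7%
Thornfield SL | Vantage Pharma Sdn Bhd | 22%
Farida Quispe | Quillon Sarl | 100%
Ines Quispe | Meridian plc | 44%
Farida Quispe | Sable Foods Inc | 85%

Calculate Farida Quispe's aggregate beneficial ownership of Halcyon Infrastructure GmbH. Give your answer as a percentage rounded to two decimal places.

Farida reaches Halcyon along 3 paths.
Via Vireo: 15% × 90% = 13.5%.
Via Quillon → Vireo: 100% × 51% × 90% = 45.9%.
Via Sable → Vireo: 85% × 19% × 90% = 14.535%.
Total: 13.5% + 45.9% + 14.535% = 73.935%.
Rounded: 73.94%.

73.94%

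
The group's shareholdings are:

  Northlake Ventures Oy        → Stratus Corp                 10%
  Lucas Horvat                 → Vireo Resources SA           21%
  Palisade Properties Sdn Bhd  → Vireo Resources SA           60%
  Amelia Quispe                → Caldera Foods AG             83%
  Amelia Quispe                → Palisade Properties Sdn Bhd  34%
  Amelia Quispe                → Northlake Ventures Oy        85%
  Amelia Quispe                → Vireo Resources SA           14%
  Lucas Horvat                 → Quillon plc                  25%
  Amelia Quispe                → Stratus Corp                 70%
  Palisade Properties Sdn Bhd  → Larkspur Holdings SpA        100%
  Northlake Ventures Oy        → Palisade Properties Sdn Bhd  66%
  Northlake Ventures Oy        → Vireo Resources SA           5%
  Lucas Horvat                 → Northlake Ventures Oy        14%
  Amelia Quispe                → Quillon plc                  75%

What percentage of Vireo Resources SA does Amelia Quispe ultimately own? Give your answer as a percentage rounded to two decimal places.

Amelia reaches Vireo along 4 paths.
Via Northlake: 85% × 5% = 4.25%.
Direct stake: 14% = 14%.
Via Palisade: 34% × 60% = 20.4%.
Via Northlake → Palisade: 85% × 66% × 60% = 33.66%.
Total: 4.25% + 14% + 20.4% + 33.66% = 72.31%.

72.31%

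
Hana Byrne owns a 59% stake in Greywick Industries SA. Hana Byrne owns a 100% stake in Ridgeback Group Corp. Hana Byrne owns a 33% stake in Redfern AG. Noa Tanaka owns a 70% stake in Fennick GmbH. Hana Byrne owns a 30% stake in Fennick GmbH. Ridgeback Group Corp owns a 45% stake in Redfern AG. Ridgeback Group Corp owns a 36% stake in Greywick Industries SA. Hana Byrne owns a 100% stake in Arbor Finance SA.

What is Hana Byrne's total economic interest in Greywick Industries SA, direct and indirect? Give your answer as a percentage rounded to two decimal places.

95.00%

Hana reaches Greywick along 2 paths.
Via Ridgeback: 100% × 36% = 36%.
Direct stake: 59% = 59%.
Total: 36% + 59% = 95%.
Rounded: 95.00%.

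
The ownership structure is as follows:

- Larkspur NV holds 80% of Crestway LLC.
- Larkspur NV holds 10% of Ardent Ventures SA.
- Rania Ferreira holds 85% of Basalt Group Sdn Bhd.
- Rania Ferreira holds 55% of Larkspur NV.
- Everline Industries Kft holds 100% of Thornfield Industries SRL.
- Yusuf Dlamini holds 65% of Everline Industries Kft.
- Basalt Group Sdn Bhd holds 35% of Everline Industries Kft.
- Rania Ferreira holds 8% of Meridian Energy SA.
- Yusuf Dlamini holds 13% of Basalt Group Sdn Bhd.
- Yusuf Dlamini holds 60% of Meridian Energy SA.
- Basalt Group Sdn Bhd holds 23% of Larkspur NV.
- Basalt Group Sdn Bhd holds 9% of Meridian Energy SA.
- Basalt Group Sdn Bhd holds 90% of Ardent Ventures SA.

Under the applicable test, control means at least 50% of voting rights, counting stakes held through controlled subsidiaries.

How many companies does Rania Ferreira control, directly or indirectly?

Rania holds 85% of Basalt, so Rania controls Basalt.
Rania and Basalt together hold 55% + 23% = 78% of Larkspur, so Rania controls Larkspur.
Larkspur holds 80% of Crestway, so Rania controls Crestway.
Basalt and Larkspur together hold 90% + 10% = 100% of Ardent, so Rania controls Ardent.
No other company's threshold is met.
Rania controls 4 companies.

4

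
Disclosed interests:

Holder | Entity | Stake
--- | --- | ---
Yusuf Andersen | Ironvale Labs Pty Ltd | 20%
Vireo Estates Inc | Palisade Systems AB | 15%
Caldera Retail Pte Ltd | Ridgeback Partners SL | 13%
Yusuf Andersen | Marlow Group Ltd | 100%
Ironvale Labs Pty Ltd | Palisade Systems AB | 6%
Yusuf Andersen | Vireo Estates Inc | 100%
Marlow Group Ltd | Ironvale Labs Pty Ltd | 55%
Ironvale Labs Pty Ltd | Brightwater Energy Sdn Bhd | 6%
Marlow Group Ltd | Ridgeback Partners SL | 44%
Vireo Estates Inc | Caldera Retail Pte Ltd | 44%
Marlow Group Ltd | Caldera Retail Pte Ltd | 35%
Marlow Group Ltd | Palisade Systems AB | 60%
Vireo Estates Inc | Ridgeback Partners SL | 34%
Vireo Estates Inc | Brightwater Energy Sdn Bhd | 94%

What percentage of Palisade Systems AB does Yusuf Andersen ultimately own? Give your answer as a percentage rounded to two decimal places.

Yusuf reaches Palisade along 4 paths.
Via Vireo: 100% × 15% = 15%.
Via Marlow: 100% × 60% = 60%.
Via Marlow → Ironvale: 100% × 55% × 6% = 3.3%.
Via Ironvale: 20% × 6% = 1.2%.
Total: 15% + 60% + 3.3% + 1.2% = 79.5%.
Rounded: 79.50%.

79.50%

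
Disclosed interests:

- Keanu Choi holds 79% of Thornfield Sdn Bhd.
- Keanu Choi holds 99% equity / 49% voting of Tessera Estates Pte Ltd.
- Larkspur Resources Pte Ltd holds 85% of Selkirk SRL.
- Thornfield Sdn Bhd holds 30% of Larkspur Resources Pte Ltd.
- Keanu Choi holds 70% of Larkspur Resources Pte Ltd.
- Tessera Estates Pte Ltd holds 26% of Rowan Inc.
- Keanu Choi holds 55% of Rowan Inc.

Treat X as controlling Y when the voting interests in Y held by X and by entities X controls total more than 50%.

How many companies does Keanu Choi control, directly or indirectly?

4

Keanu holds 55% of Rowan, so Keanu controls Rowan.
Keanu holds 79% of Thornfield, so Keanu controls Thornfield.
Thornfield and Keanu together hold 30% + 70% = 100% of Larkspur, so Keanu controls Larkspur.
Larkspur holds 85% of Selkirk, so Keanu controls Selkirk.
No other company's threshold is met.
Keanu controls 4 companies.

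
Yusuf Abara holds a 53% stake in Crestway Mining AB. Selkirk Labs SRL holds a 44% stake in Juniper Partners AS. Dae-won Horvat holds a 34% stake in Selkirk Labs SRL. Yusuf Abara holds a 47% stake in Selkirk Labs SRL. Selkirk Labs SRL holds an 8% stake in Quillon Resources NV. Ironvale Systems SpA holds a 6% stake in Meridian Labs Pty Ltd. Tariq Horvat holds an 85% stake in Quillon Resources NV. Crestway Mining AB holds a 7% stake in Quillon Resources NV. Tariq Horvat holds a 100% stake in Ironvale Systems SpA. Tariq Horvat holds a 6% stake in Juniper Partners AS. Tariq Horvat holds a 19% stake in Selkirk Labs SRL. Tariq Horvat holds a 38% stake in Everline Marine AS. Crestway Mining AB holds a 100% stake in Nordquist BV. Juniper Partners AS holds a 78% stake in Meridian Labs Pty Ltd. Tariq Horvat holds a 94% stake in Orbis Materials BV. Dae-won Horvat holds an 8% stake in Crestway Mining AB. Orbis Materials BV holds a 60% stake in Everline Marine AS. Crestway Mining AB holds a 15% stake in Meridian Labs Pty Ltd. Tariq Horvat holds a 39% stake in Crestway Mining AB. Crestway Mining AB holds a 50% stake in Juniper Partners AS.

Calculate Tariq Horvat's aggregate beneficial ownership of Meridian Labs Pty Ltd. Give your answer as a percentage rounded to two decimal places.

38.26%

Tariq reaches Meridian along 5 paths.
Via Crestway: 39% × 15% = 5.85%.
Via Juniper: 6% × 78% = 4.68%.
Via Crestway → Juniper: 39% × 50% × 78% = 15.21%.
Via Selkirk → Juniper: 19% × 44% × 78% = 6.5208%.
Via Ironvale: 100% × 6% = 6%.
Total: 5.85% + 4.68% + 15.21% + 6.5208% + 6% = 38.2608%.
Rounded: 38.26%.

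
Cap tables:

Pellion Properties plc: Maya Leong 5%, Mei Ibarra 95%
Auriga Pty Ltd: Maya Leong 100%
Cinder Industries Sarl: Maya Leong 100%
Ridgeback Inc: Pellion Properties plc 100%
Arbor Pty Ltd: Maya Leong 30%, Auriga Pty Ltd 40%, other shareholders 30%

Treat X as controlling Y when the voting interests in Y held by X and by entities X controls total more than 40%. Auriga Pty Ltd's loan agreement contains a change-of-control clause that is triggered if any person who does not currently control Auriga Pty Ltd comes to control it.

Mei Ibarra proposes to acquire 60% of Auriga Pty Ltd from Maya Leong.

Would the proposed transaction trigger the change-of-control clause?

The purchase adds only to Mei's holdings (Maya's stake shrinks), so Mei is the only person who could newly come to control Auriga.
Mei holds 95% of Pellion, so Mei controls Pellion.
Pellion holds 100% of Ridgeback, so Mei controls Ridgeback.
Neither Mei nor any entity Mei controls holds any voting interest in Auriga.
So before the transaction, Mei does not control Auriga.
After the purchase, Mei holds 60% of Auriga directly, and Maya's stake falls to 40%.
Mei holds 60% of Auriga, so Mei controls Auriga.
Mei did not control Auriga before and does after, so the clause is triggered.

Yes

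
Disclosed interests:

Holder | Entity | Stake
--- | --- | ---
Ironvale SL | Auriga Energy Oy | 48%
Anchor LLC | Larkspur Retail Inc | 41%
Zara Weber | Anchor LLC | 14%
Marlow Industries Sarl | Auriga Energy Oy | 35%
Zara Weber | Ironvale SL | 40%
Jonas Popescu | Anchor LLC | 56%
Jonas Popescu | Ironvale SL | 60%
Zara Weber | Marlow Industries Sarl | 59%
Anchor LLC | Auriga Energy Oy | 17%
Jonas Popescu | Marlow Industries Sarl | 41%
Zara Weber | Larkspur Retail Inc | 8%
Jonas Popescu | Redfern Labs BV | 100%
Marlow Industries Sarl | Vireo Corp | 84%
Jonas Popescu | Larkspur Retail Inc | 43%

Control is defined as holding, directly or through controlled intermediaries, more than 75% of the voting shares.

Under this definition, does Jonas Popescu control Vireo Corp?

No

Jonas holds 100% of Redfern, so Jonas controls Redfern.
Neither Jonas nor any entity Jonas controls holds any voting interest in Vireo.
So Jonas does not control Vireo.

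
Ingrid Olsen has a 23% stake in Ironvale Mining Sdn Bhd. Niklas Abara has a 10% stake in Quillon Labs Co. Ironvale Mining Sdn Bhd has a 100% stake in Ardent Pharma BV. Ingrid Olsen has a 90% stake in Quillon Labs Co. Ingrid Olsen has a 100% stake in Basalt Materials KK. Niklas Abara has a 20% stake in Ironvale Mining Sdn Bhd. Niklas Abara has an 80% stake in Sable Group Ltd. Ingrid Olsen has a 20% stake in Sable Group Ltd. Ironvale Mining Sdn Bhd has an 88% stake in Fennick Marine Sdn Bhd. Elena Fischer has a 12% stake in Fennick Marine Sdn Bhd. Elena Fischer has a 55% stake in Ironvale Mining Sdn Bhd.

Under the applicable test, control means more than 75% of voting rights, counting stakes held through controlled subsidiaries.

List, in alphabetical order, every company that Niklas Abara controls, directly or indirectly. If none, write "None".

Niklas holds 80% of Sable, so Niklas controls Sable.
No other company's threshold is met.

Sable Group Ltd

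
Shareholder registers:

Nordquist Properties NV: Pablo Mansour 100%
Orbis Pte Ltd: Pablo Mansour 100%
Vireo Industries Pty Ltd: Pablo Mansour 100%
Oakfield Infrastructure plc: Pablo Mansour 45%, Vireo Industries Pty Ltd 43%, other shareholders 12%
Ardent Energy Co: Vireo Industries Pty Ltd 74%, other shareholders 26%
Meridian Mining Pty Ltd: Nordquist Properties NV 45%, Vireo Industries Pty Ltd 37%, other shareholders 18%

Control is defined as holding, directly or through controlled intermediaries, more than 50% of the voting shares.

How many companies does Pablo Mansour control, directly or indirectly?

Pablo holds 100% of Nordquist, so Pablo controls Nordquist.
Pablo holds 100% of Orbis, so Pablo controls Orbis.
Pablo holds 100% of Vireo, so Pablo controls Vireo.
Pablo and Vireo together hold 45% + 43% = 88% of Oakfield, so Pablo controls Oakfield.
Vireo holds 74% of Ardent, so Pablo controls Ardent.
Nordquist and Vireo together hold 45% + 37% = 82% of Meridian, so Pablo controls Meridian.
Pablo controls 6 companies.

6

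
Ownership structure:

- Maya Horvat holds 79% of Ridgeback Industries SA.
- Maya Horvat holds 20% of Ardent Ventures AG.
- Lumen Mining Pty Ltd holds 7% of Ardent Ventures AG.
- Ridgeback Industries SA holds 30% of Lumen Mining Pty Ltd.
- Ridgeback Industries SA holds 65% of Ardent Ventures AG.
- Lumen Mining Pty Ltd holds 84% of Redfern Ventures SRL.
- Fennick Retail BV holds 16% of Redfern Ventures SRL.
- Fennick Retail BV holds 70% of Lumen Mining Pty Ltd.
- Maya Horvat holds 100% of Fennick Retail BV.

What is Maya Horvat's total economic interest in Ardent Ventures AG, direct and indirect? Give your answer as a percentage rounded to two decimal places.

Maya reaches Ardent along 4 paths.
Direct stake: 20% = 20%.
Via Ridgeback: 79% × 65% = 51.35%.
Via Ridgeback → Lumen: 79% × 30% × 7% = 1.659%.
Via Fennick → Lumen: 100% × 70% × 7% = 4.9%.
Total: 20% + 51.35% + 1.659% + 4.9% = 77.909%.
Rounded: 77.91%.

77.91%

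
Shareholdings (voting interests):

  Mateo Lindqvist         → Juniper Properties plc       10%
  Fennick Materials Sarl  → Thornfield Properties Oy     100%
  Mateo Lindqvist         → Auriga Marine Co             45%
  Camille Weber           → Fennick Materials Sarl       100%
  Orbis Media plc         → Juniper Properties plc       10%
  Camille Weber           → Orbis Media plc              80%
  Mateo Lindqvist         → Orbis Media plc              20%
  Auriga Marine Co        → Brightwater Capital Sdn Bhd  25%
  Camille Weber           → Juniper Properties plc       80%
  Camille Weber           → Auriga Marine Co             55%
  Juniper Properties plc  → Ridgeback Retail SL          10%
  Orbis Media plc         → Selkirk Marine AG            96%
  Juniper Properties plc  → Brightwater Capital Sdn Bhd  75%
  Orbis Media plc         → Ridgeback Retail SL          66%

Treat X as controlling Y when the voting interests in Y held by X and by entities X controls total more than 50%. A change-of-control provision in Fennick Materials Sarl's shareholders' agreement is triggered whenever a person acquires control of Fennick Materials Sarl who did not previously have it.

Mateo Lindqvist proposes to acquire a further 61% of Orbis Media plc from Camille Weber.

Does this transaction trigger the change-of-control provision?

The purchase adds only to Mateo's holdings (Camille's stake shrinks), so Mateo is the only person who could newly come to control Fennick.
Mateo's largest direct stake is 45% in Auriga, which does not meet the threshold, so Mateo controls no company.
Neither Mateo nor any entity Mateo controls holds any voting interest in Fennick.
So before the transaction, Mateo does not control Fennick.
After the purchase, Mateo's direct stake in Orbis rises to 20% + 61% = 81%, and Camille's stake falls to 19%.
Mateo holds 81% of Orbis, so Mateo controls Orbis.
Orbis holds 96% of Selkirk, so Mateo controls Selkirk.
Orbis holds 66% of Ridgeback, so Mateo controls Ridgeback.
After the transaction, neither Mateo nor any entity Mateo controls holds a voting interest in Fennick, so Mateo still does not control it.
No new person acquires control, so the clause is not triggered.

No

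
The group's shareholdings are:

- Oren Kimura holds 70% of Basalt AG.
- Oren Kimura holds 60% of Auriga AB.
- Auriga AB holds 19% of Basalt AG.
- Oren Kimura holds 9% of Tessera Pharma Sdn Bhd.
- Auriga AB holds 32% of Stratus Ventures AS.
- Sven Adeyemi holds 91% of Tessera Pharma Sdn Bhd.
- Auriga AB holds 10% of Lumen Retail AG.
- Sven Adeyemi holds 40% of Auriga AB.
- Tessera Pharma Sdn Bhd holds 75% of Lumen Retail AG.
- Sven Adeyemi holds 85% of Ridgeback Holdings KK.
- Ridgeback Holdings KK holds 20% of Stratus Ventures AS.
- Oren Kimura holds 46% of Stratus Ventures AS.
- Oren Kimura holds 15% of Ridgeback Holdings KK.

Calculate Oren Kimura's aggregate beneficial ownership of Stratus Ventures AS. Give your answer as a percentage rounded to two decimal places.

Oren reaches Stratus along 3 paths.
Via Auriga: 60% × 32% = 19.2%.
Direct stake: 46% = 46%.
Via Ridgeback: 15% × 20% = 3%.
Total: 19.2% + 46% + 3% = 68.2%.
Rounded: 68.20%.

68.20%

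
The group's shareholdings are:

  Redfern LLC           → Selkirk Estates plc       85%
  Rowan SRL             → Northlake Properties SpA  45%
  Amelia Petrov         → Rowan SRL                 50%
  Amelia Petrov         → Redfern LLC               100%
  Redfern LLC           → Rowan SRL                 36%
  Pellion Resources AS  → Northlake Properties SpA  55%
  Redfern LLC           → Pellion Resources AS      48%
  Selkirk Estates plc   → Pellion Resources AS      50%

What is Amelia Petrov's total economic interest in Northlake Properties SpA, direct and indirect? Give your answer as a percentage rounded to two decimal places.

88.48%

Amelia reaches Northlake along 4 paths.
Via Redfern → Rowan: 100% × 36% × 45% = 16.2%.
Via Rowan: 50% × 45% = 22.5%.
Via Redfern → Selkirk → Pellion: 100% × 85% × 50% × 55% = 23.375%.
Via Redfern → Pellion: 100% × 48% × 55% = 26.4%.
Total: 16.2% + 22.5% + 23.375% + 26.4% = 88.475%.
Rounded: 88.48%.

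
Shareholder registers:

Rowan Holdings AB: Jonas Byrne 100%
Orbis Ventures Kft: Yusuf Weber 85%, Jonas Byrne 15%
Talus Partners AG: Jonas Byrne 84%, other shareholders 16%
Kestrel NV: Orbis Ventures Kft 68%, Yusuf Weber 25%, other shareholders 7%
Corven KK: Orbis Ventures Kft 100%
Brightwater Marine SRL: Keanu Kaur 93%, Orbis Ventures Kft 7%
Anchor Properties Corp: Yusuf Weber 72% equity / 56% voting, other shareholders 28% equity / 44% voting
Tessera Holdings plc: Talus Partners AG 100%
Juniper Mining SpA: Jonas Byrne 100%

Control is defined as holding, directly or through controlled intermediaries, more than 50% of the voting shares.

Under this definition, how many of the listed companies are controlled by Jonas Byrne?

Jonas holds 100% of Rowan, so Jonas controls Rowan.
Jonas holds 84% of Talus, so Jonas controls Talus.
Talus holds 100% of Tessera, so Jonas controls Tessera.
Jonas holds 100% of Juniper, so Jonas controls Juniper.
No other company's threshold is met.
Jonas controls 4 companies.

4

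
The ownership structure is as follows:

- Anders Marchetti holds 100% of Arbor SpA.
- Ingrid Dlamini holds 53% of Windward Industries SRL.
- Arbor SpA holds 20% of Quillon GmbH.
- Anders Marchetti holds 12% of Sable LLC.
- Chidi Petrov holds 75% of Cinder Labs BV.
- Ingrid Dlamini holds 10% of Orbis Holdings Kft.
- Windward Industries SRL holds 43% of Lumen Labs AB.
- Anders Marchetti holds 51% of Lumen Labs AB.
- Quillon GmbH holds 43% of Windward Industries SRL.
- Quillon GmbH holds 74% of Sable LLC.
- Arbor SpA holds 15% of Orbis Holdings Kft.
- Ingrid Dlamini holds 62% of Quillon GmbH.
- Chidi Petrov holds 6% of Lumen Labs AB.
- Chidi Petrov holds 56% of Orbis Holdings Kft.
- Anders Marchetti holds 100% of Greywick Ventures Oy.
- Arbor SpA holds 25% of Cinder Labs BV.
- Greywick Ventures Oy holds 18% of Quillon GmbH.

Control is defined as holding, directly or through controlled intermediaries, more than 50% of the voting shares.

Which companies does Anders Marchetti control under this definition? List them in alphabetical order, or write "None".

Anders holds 100% of Greywick, so Anders controls Greywick.
Anders holds 100% of Arbor, so Anders controls Arbor.
Anders holds 51% of Lumen, so Anders controls Lumen.
No other company's threshold is met.

Arbor SpA, Greywick Ventures Oy, Lumen Labs AB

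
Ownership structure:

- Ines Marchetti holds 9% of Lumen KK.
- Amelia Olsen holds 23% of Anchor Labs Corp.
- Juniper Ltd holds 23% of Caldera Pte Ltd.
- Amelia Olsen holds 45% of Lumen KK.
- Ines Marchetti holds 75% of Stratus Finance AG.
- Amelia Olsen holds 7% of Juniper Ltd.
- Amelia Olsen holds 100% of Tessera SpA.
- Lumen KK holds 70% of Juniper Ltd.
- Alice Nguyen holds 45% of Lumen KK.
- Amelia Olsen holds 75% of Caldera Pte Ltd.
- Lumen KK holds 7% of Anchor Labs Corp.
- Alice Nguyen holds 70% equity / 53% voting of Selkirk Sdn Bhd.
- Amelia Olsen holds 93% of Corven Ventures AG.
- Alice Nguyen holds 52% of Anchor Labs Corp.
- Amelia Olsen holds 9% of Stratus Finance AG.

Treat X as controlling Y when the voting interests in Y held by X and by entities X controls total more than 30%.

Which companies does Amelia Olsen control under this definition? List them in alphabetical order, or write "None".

Amelia holds 45% of Lumen, so Amelia controls Lumen.
Amelia holds 100% of Tessera, so Amelia controls Tessera.
Amelia and Lumen together hold 7% + 70% = 77% of Juniper, so Amelia controls Juniper.
Amelia holds 93% of Corven, so Amelia controls Corven.
Juniper and Amelia together hold 23% + 75% = 98% of Caldera, so Amelia controls Caldera.
No other company's threshold is met.

Caldera Pte Ltd, Corven Ventures AG, Juniper Ltd, Lumen KK, Tessera SpA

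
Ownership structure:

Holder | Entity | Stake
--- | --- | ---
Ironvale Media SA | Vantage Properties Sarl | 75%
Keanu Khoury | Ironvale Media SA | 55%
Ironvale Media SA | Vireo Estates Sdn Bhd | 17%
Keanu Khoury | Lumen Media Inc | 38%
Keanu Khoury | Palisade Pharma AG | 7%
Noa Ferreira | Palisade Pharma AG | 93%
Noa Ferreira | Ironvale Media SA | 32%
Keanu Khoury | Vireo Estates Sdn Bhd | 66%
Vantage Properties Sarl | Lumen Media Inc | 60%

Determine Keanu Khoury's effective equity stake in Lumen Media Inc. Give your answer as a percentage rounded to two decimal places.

Keanu reaches Lumen along 2 paths.
Via Ironvale → Vantage: 55% × 75% × 60% = 24.75%.
Direct stake: 38% = 38%.
Total: 24.75% + 38% = 62.75%.

62.75%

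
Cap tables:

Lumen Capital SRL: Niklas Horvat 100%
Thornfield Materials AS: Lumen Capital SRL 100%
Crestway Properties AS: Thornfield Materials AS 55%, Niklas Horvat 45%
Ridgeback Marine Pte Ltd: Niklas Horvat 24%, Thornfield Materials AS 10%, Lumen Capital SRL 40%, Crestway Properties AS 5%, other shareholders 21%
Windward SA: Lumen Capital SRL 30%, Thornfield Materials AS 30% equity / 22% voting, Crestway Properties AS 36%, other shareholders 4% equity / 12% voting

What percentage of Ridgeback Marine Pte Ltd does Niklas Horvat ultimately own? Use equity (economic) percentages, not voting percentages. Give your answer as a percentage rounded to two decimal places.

79.00%

Niklas reaches Ridgeback along 5 paths.
Direct stake: 24% = 24%.
Via Lumen → Thornfield: 100% × 100% × 10% = 10%.
Via Lumen: 100% × 40% = 40%.
Via Lumen → Thornfield → Crestway: 100% × 100% × 55% × 5% = 2.75%.
Via Crestway: 45% × 5% = 2.25%.
Total: 24% + 10% + 40% + 2.75% + 2.25% = 79%.
Rounded: 79.00%.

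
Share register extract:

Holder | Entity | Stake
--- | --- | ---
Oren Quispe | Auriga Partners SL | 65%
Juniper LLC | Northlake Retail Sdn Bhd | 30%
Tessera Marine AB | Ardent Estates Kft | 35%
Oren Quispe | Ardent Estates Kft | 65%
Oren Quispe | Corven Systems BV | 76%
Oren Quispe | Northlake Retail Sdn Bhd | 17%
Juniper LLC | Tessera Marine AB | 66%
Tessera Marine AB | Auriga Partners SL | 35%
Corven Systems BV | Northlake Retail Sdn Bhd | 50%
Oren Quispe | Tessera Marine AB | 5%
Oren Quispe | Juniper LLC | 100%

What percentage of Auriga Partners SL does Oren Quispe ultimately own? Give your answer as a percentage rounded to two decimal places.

Oren reaches Auriga along 3 paths.
Direct stake: 65% = 65%.
Via Tessera: 5% × 35% = 1.75%.
Via Juniper → Tessera: 100% × 66% × 35% = 23.1%.
Total: 65% + 1.75% + 23.1% = 89.85%.

89.85%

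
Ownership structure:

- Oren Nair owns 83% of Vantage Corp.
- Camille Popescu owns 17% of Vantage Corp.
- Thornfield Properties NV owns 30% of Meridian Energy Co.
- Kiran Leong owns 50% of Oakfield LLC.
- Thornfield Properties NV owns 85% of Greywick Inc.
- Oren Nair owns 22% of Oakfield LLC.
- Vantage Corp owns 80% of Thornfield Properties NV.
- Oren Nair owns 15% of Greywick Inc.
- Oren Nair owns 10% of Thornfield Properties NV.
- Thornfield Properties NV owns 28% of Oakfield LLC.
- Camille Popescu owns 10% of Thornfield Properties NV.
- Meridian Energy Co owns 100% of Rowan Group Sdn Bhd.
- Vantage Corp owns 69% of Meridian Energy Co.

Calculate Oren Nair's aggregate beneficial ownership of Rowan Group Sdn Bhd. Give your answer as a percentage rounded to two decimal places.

Oren reaches Rowan along 3 paths.
Via Vantage → Meridian: 83% × 69% × 100% = 57.27%.
Via Thornfield → Meridian: 10% × 30% × 100% = 3%.
Via Vantage → Thornfield → Meridian: 83% × 80% × 30% × 100% = 19.92%.
Total: 57.27% + 3% + 19.92% = 80.19%.

80.19%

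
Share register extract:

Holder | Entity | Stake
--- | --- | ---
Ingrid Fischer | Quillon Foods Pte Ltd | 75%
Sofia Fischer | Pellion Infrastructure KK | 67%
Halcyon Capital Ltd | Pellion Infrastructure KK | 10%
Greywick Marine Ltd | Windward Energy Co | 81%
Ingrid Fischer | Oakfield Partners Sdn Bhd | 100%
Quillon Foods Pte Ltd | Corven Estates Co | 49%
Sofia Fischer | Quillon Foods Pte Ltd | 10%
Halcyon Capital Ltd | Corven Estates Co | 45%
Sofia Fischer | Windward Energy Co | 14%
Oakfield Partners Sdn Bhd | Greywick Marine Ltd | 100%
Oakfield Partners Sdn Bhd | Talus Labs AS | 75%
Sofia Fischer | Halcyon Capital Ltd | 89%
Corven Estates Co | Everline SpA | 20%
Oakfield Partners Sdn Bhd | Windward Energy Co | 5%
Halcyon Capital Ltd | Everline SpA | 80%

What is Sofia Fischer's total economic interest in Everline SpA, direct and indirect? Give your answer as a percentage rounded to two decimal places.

Sofia reaches Everline along 3 paths.
Via Halcyon → Corven: 89% × 45% × 20% = 8.01%.
Via Quillon → Corven: 10% × 49% × 20% = 0.98%.
Via Halcyon: 89% × 80% = 71.2%.
Total: 8.01% + 0.98% + 71.2% = 80.19%.

80.19%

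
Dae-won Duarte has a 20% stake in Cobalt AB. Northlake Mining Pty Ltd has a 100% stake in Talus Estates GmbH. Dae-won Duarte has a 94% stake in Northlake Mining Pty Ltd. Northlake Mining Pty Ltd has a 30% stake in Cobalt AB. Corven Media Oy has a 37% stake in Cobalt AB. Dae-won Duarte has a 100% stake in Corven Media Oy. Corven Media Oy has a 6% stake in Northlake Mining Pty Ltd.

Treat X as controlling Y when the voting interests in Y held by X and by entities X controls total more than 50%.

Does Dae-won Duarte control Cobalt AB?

Yes

Dae-won holds 100% of Corven, so Dae-won controls Corven.
Dae-won and Corven together hold 94% + 6% = 100% of Northlake, so Dae-won controls Northlake.
Dae-won and Corven and Northlake together hold 20% + 37% + 30% = 87% of Cobalt, so Dae-won controls Cobalt.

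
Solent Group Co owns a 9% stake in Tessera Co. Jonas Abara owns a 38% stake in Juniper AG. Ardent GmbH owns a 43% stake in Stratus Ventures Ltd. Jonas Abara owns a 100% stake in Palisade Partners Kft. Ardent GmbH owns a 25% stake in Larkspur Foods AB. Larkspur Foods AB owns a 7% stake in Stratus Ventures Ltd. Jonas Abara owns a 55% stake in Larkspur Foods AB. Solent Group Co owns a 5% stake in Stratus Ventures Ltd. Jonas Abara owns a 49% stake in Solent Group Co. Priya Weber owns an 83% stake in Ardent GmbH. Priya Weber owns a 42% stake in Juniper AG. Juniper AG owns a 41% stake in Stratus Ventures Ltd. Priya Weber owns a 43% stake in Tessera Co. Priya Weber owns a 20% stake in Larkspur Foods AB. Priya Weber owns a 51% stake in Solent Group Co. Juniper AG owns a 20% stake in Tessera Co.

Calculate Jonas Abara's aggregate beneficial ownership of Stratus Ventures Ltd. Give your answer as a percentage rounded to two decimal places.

21.88%

Jonas reaches Stratus along 3 paths.
Via Larkspur: 55% × 7% = 3.85%.
Via Juniper: 38% × 41% = 15.58%.
Via Solent: 49% × 5% = 2.45%.
Total: 3.85% + 15.58% + 2.45% = 21.88%.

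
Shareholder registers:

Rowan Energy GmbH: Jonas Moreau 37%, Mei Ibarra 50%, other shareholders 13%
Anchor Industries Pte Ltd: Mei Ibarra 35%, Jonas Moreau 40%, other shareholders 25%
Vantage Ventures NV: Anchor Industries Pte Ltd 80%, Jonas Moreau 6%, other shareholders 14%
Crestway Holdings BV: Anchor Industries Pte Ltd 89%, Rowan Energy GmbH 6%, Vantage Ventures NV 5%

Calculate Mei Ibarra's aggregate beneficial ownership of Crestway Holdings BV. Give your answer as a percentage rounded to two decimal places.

35.55%

Mei reaches Crestway along 3 paths.
Via Anchor: 35% × 89% = 31.15%.
Via Rowan: 50% × 6% = 3%.
Via Anchor → Vantage: 35% × 80% × 5% = 1.4%.
Total: 31.15% + 3% + 1.4% = 35.55%.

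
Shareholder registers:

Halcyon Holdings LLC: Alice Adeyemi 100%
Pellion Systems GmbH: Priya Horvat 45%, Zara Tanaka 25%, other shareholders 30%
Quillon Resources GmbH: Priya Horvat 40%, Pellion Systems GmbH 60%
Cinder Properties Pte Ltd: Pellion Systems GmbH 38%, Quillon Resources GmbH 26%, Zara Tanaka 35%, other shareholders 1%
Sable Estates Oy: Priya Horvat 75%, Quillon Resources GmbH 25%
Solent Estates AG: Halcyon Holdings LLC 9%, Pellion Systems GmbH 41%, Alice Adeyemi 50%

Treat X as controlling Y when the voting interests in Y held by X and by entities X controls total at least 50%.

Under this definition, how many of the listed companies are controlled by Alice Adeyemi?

2

Alice holds 100% of Halcyon, so Alice controls Halcyon.
Halcyon and Alice together hold 9% + 50% = 59% of Solent, so Alice controls Solent.
No other company's threshold is met.
Alice controls 2 companies.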